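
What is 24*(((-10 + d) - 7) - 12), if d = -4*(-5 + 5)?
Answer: -696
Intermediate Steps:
d = 0 (d = -4*0 = 0)
24*(((-10 + d) - 7) - 12) = 24*(((-10 + 0) - 7) - 12) = 24*((-10 - 7) - 12) = 24*(-17 - 12) = 24*(-29) = -696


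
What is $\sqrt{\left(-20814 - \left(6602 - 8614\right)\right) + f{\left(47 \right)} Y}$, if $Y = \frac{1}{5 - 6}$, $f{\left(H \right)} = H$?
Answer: $i \sqrt{18849} \approx 137.29 i$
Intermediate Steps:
$Y = -1$ ($Y = \frac{1}{5 - 6} = \frac{1}{-1} = -1$)
$\sqrt{\left(-20814 - \left(6602 - 8614\right)\right) + f{\left(47 \right)} Y} = \sqrt{\left(-20814 - \left(6602 - 8614\right)\right) + 47 \left(-1\right)} = \sqrt{\left(-20814 - \left(6602 - 8614\right)\right) - 47} = \sqrt{\left(-20814 - -2012\right) - 47} = \sqrt{\left(-20814 + 2012\right) - 47} = \sqrt{-18802 - 47} = \sqrt{-18849} = i \sqrt{18849}$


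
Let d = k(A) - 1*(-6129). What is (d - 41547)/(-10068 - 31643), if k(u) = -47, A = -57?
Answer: 35465/41711 ≈ 0.85026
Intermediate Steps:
d = 6082 (d = -47 - 1*(-6129) = -47 + 6129 = 6082)
(d - 41547)/(-10068 - 31643) = (6082 - 41547)/(-10068 - 31643) = -35465/(-41711) = -35465*(-1/41711) = 35465/41711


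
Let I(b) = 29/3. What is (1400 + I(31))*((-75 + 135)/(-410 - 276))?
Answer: -42290/343 ≈ -123.29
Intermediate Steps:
I(b) = 29/3 (I(b) = 29*(⅓) = 29/3)
(1400 + I(31))*((-75 + 135)/(-410 - 276)) = (1400 + 29/3)*((-75 + 135)/(-410 - 276)) = 4229*(60/(-686))/3 = 4229*(60*(-1/686))/3 = (4229/3)*(-30/343) = -42290/343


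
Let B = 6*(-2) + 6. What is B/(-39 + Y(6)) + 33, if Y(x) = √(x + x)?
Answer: 16677/503 + 4*√3/503 ≈ 33.169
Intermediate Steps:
B = -6 (B = -12 + 6 = -6)
Y(x) = √2*√x (Y(x) = √(2*x) = √2*√x)
B/(-39 + Y(6)) + 33 = -6/(-39 + √2*√6) + 33 = -6/(-39 + 2*√3) + 33 = 33 - 6/(-39 + 2*√3)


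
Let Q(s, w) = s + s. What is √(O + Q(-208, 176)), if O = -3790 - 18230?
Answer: 2*I*√5609 ≈ 149.79*I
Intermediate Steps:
Q(s, w) = 2*s
O = -22020
√(O + Q(-208, 176)) = √(-22020 + 2*(-208)) = √(-22020 - 416) = √(-22436) = 2*I*√5609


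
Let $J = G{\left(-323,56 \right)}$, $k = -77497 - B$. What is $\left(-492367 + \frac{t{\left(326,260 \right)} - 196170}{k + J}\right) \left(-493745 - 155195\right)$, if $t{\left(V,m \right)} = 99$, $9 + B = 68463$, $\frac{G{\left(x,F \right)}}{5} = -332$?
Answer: $\frac{103203596615720}{323} \approx 3.1952 \cdot 10^{11}$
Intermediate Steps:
$G{\left(x,F \right)} = -1660$ ($G{\left(x,F \right)} = 5 \left(-332\right) = -1660$)
$B = 68454$ ($B = -9 + 68463 = 68454$)
$k = -145951$ ($k = -77497 - 68454 = -145951$)
$J = -1660$
$\left(-492367 + \frac{t{\left(326,260 \right)} - 196170}{k + J}\right) \left(-493745 - 155195\right) = \left(-492367 + \frac{99 - 196170}{-145951 - 1660}\right) \left(-493745 - 155195\right) = \left(-492367 - \frac{196071}{-147611}\right) \left(-648940\right) = \left(-492367 - - \frac{196071}{147611}\right) \left(-648940\right) = \left(-492367 + \frac{196071}{147611}\right) \left(-648940\right) = \left(- \frac{72678589166}{147611}\right) \left(-648940\right) = \frac{103203596615720}{323}$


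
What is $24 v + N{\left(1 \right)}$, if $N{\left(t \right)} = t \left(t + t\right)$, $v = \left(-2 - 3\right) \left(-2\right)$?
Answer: $242$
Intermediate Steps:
$v = 10$ ($v = \left(-5\right) \left(-2\right) = 10$)
$N{\left(t \right)} = 2 t^{2}$ ($N{\left(t \right)} = t 2 t = 2 t^{2}$)
$24 v + N{\left(1 \right)} = 24 \cdot 10 + 2 \cdot 1^{2} = 240 + 2 \cdot 1 = 240 + 2 = 242$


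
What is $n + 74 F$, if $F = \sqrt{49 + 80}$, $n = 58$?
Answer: $58 + 74 \sqrt{129} \approx 898.48$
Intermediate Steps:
$F = \sqrt{129} \approx 11.358$
$n + 74 F = 58 + 74 \sqrt{129}$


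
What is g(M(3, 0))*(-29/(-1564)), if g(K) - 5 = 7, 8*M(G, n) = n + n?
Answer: 87/391 ≈ 0.22251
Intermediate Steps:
M(G, n) = n/4 (M(G, n) = (n + n)/8 = (2*n)/8 = n/4)
g(K) = 12 (g(K) = 5 + 7 = 12)
g(M(3, 0))*(-29/(-1564)) = 12*(-29/(-1564)) = 12*(-29*(-1/1564)) = 12*(29/1564) = 87/391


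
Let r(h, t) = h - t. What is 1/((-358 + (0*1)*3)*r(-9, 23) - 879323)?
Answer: -1/867867 ≈ -1.1522e-6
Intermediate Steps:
1/((-358 + (0*1)*3)*r(-9, 23) - 879323) = 1/((-358 + (0*1)*3)*(-9 - 1*23) - 879323) = 1/((-358 + 0*3)*(-9 - 23) - 879323) = 1/((-358 + 0)*(-32) - 879323) = 1/(-358*(-32) - 879323) = 1/(11456 - 879323) = 1/(-867867) = -1/867867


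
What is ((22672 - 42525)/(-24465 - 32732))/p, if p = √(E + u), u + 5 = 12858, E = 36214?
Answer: 19853*√49067/2806485199 ≈ 0.0015670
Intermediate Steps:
u = 12853 (u = -5 + 12858 = 12853)
p = √49067 (p = √(36214 + 12853) = √49067 ≈ 221.51)
((22672 - 42525)/(-24465 - 32732))/p = ((22672 - 42525)/(-24465 - 32732))/(√49067) = (-19853/(-57197))*(√49067/49067) = (-19853*(-1/57197))*(√49067/49067) = 19853*(√49067/49067)/57197 = 19853*√49067/2806485199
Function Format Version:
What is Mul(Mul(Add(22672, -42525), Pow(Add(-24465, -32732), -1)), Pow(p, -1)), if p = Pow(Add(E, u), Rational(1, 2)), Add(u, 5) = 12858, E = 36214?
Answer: Mul(Rational(19853, 2806485199), Pow(49067, Rational(1, 2))) ≈ 0.0015670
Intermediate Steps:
u = 12853 (u = Add(-5, 12858) = 12853)
p = Pow(49067, Rational(1, 2)) (p = Pow(Add(36214, 12853), Rational(1, 2)) = Pow(49067, Rational(1, 2)) ≈ 221.51)
Mul(Mul(Add(22672, -42525), Pow(Add(-24465, -32732), -1)), Pow(p, -1)) = Mul(Mul(Add(22672, -42525), Pow(Add(-24465, -32732), -1)), Pow(Pow(49067, Rational(1, 2)), -1)) = Mul(Mul(-19853, Pow(-57197, -1)), Mul(Rational(1, 49067), Pow(49067, Rational(1, 2)))) = Mul(Mul(-19853, Rational(-1, 57197)), Mul(Rational(1, 49067), Pow(49067, Rational(1, 2)))) = Mul(Rational(19853, 57197), Mul(Rational(1, 49067), Pow(49067, Rational(1, 2)))) = Mul(Rational(19853, 2806485199), Pow(49067, Rational(1, 2)))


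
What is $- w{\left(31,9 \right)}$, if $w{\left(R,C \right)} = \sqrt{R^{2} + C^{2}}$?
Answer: $- \sqrt{1042} \approx -32.28$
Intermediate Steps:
$w{\left(R,C \right)} = \sqrt{C^{2} + R^{2}}$
$- w{\left(31,9 \right)} = - \sqrt{9^{2} + 31^{2}} = - \sqrt{81 + 961} = - \sqrt{1042}$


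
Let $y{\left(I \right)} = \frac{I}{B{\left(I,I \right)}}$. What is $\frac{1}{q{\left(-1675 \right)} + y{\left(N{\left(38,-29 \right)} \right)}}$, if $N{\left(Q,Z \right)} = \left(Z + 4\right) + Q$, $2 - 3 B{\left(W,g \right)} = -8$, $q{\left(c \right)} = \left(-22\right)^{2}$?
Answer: $\frac{10}{4879} \approx 0.0020496$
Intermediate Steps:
$q{\left(c \right)} = 484$
$B{\left(W,g \right)} = \frac{10}{3}$ ($B{\left(W,g \right)} = \frac{2}{3} - - \frac{8}{3} = \frac{2}{3} + \frac{8}{3} = \frac{10}{3}$)
$N{\left(Q,Z \right)} = 4 + Q + Z$ ($N{\left(Q,Z \right)} = \left(4 + Z\right) + Q = 4 + Q + Z$)
$y{\left(I \right)} = \frac{3 I}{10}$ ($y{\left(I \right)} = \frac{I}{\frac{10}{3}} = I \frac{3}{10} = \frac{3 I}{10}$)
$\frac{1}{q{\left(-1675 \right)} + y{\left(N{\left(38,-29 \right)} \right)}} = \frac{1}{484 + \frac{3 \left(4 + 38 - 29\right)}{10}} = \frac{1}{484 + \frac{3}{10} \cdot 13} = \frac{1}{484 + \frac{39}{10}} = \frac{1}{\frac{4879}{10}} = \frac{10}{4879}$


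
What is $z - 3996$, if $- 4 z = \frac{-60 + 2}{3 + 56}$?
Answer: $- \frac{471499}{118} \approx -3995.8$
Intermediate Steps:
$z = \frac{29}{118}$ ($z = - \frac{\left(-60 + 2\right) \frac{1}{3 + 56}}{4} = - \frac{\left(-58\right) \frac{1}{59}}{4} = \left(- \frac{1}{4}\right) \left(- \frac{58}{59}\right) = \frac{29}{118} \approx 0.24576$)
$z - 3996 = \frac{29}{118} - 3996 = - \frac{471499}{118}$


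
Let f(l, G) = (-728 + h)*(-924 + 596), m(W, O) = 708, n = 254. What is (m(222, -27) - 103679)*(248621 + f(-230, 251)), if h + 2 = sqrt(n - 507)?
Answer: -50256129231 + 33774488*I*sqrt(253) ≈ -5.0256e+10 + 5.3722e+8*I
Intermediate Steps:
h = -2 + I*sqrt(253) (h = -2 + sqrt(254 - 507) = -2 + sqrt(-253) = -2 + I*sqrt(253) ≈ -2.0 + 15.906*I)
f(l, G) = 239440 - 328*I*sqrt(253) (f(l, G) = (-728 + (-2 + I*sqrt(253)))*(-924 + 596) = (-730 + I*sqrt(253))*(-328) = 239440 - 328*I*sqrt(253))
(m(222, -27) - 103679)*(248621 + f(-230, 251)) = (708 - 103679)*(248621 + (239440 - 328*I*sqrt(253))) = -102971*(488061 - 328*I*sqrt(253)) = -50256129231 + 33774488*I*sqrt(253)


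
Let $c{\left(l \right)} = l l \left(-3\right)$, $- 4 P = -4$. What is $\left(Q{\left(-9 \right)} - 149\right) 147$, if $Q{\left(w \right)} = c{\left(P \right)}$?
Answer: $-22344$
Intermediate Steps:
$P = 1$ ($P = \left(- \frac{1}{4}\right) \left(-4\right) = 1$)
$c{\left(l \right)} = - 3 l^{2}$ ($c{\left(l \right)} = l^{2} \left(-3\right) = - 3 l^{2}$)
$Q{\left(w \right)} = -3$ ($Q{\left(w \right)} = - 3 \cdot 1^{2} = \left(-3\right) 1 = -3$)
$\left(Q{\left(-9 \right)} - 149\right) 147 = \left(-3 - 149\right) 147 = \left(-152\right) 147 = -22344$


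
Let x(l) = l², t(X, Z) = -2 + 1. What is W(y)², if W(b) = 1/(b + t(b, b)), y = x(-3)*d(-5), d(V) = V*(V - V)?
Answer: 1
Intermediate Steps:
t(X, Z) = -1
d(V) = 0 (d(V) = V*0 = 0)
y = 0 (y = (-3)²*0 = 9*0 = 0)
W(b) = 1/(-1 + b) (W(b) = 1/(b - 1) = 1/(-1 + b))
W(y)² = (1/(-1 + 0))² = (1/(-1))² = (-1)² = 1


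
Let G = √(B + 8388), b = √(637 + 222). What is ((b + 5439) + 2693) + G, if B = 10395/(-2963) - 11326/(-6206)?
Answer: 8132 + √859 + 2*√177230361724383731/9194189 ≈ 8252.9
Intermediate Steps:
B = -15476216/9194189 (B = 10395*(-1/2963) - 11326*(-1/6206) = -10395/2963 + 5663/3103 = -15476216/9194189 ≈ -1.6833)
b = √859 ≈ 29.309
G = 2*√177230361724383731/9194189 (G = √(-15476216/9194189 + 8388) = √(77105381116/9194189) = 2*√177230361724383731/9194189 ≈ 91.577)
((b + 5439) + 2693) + G = ((√859 + 5439) + 2693) + 2*√177230361724383731/9194189 = ((5439 + √859) + 2693) + 2*√177230361724383731/9194189 = (8132 + √859) + 2*√177230361724383731/9194189 = 8132 + √859 + 2*√177230361724383731/9194189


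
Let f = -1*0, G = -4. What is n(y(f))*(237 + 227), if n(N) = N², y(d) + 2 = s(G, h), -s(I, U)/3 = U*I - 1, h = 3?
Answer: 635216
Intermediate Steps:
f = 0
s(I, U) = 3 - 3*I*U (s(I, U) = -3*(U*I - 1) = -3*(I*U - 1) = -3*(-1 + I*U) = 3 - 3*I*U)
y(d) = 37 (y(d) = -2 + (3 - 3*(-4)*3) = -2 + (3 + 36) = -2 + 39 = 37)
n(y(f))*(237 + 227) = 37²*(237 + 227) = 1369*464 = 635216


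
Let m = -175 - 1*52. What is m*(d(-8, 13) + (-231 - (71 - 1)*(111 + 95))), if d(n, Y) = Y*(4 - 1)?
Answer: 3316924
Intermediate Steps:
m = -227 (m = -175 - 52 = -227)
d(n, Y) = 3*Y (d(n, Y) = Y*3 = 3*Y)
m*(d(-8, 13) + (-231 - (71 - 1)*(111 + 95))) = -227*(3*13 + (-231 - (71 - 1)*(111 + 95))) = -227*(39 + (-231 - 70*206)) = -227*(39 + (-231 - 1*14420)) = -227*(39 + (-231 - 14420)) = -227*(39 - 14651) = -227*(-14612) = 3316924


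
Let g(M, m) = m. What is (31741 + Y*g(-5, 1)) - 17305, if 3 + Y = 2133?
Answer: 16566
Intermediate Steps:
Y = 2130 (Y = -3 + 2133 = 2130)
(31741 + Y*g(-5, 1)) - 17305 = (31741 + 2130*1) - 17305 = (31741 + 2130) - 17305 = 33871 - 17305 = 16566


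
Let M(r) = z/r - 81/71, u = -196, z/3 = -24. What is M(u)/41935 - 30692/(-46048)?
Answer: 1119397301353/1679507149880 ≈ 0.66650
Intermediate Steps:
z = -72 (z = 3*(-24) = -72)
M(r) = -81/71 - 72/r (M(r) = -72/r - 81/71 = -81/71 - 72/r)
M(u)/41935 - 30692/(-46048) = (-81/71 - 72/(-196))/41935 - 30692/(-46048) = (-81/71 - 72*(-1/196))*(1/41935) - 30692*(-1/46048) = (-81/71 + 18/49)*(1/41935) + 7673/11512 = -2691/3479*1/41935 + 7673/11512 = -2691/145891865 + 7673/11512 = 1119397301353/1679507149880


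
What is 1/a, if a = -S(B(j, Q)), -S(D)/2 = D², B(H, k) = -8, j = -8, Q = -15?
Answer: 1/128 ≈ 0.0078125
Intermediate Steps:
S(D) = -2*D²
a = 128 (a = -(-2)*(-8)² = -(-2)*64 = -1*(-128) = 128)
1/a = 1/128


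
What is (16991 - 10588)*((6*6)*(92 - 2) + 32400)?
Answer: 228202920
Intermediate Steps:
(16991 - 10588)*((6*6)*(92 - 2) + 32400) = 6403*(36*90 + 32400) = 6403*(3240 + 32400) = 6403*35640 = 228202920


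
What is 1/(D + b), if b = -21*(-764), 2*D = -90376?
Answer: -1/29144 ≈ -3.4312e-5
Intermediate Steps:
D = -45188 (D = (1/2)*(-90376) = -45188)
b = 16044
1/(D + b) = 1/(-45188 + 16044) = 1/(-29144) = -1/29144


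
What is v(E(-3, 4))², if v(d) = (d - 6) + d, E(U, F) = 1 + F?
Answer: 16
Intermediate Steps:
v(d) = -6 + 2*d (v(d) = (-6 + d) + d = -6 + 2*d)
v(E(-3, 4))² = (-6 + 2*(1 + 4))² = (-6 + 2*5)² = (-6 + 10)² = 4² = 16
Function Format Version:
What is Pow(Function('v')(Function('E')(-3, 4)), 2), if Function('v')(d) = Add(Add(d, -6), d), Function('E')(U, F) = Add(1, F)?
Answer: 16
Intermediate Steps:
Function('v')(d) = Add(-6, Mul(2, d)) (Function('v')(d) = Add(Add(-6, d), d) = Add(-6, Mul(2, d)))
Pow(Function('v')(Function('E')(-3, 4)), 2) = Pow(Add(-6, Mul(2, Add(1, 4))), 2) = Pow(Add(-6, Mul(2, 5)), 2) = Pow(Add(-6, 10), 2) = Pow(4, 2) = 16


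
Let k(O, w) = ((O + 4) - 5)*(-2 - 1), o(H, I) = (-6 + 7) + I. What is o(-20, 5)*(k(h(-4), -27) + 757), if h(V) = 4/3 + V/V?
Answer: 4518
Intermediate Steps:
o(H, I) = 1 + I
h(V) = 7/3 (h(V) = 4*(1/3) + 1 = 4/3 + 1 = 7/3)
k(O, w) = 3 - 3*O (k(O, w) = ((4 + O) - 5)*(-3) = (-1 + O)*(-3) = 3 - 3*O)
o(-20, 5)*(k(h(-4), -27) + 757) = (1 + 5)*((3 - 3*7/3) + 757) = 6*((3 - 7) + 757) = 6*(-4 + 757) = 6*753 = 4518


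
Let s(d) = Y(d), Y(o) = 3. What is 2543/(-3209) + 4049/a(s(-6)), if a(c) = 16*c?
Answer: 12871177/154032 ≈ 83.562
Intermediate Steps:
s(d) = 3
2543/(-3209) + 4049/a(s(-6)) = 2543/(-3209) + 4049/((16*3)) = 2543*(-1/3209) + 4049/48 = -2543/3209 + 4049*(1/48) = -2543/3209 + 4049/48 = 12871177/154032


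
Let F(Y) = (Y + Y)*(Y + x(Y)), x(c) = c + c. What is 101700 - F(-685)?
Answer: -2713650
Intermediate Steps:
x(c) = 2*c
F(Y) = 6*Y² (F(Y) = (Y + Y)*(Y + 2*Y) = (2*Y)*(3*Y) = 6*Y²)
101700 - F(-685) = 101700 - 6*(-685)² = 101700 - 6*469225 = 101700 - 1*2815350 = 101700 - 2815350 = -2713650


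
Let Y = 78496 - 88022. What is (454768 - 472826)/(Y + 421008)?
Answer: -9029/205741 ≈ -0.043885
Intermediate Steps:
Y = -9526
(454768 - 472826)/(Y + 421008) = (454768 - 472826)/(-9526 + 421008) = -18058/411482 = -18058*1/411482 = -9029/205741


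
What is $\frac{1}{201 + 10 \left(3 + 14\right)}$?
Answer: $\frac{1}{371} \approx 0.0026954$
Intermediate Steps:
$\frac{1}{201 + 10 \left(3 + 14\right)} = \frac{1}{201 + 10 \cdot 17} = \frac{1}{201 + 170} = \frac{1}{371}$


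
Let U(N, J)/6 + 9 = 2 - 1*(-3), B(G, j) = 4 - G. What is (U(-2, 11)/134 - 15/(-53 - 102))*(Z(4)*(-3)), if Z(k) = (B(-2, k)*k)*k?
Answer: 49248/2077 ≈ 23.711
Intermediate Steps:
Z(k) = 6*k**2 (Z(k) = ((4 - 1*(-2))*k)*k = ((4 + 2)*k)*k = (6*k)*k = 6*k**2)
U(N, J) = -24 (U(N, J) = -54 + 6*(2 - 1*(-3)) = -54 + 6*(2 + 3) = -54 + 6*5 = -54 + 30 = -24)
(U(-2, 11)/134 - 15/(-53 - 102))*(Z(4)*(-3)) = (-24/134 - 15/(-53 - 102))*((6*4**2)*(-3)) = (-24*1/134 - 15/(-155))*((6*16)*(-3)) = (-12/67 - 15*(-1/155))*(96*(-3)) = (-12/67 + 3/31)*(-288) = -171/2077*(-288) = 49248/2077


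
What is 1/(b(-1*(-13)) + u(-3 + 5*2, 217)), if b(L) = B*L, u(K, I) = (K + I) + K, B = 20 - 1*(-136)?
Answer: 1/2259 ≈ 0.00044267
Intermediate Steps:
B = 156 (B = 20 + 136 = 156)
u(K, I) = I + 2*K (u(K, I) = (I + K) + K = I + 2*K)
b(L) = 156*L
1/(b(-1*(-13)) + u(-3 + 5*2, 217)) = 1/(156*(-1*(-13)) + (217 + 2*(-3 + 5*2))) = 1/(156*13 + (217 + 2*(-3 + 10))) = 1/(2028 + (217 + 2*7)) = 1/(2028 + (217 + 14)) = 1/(2028 + 231) = 1/2259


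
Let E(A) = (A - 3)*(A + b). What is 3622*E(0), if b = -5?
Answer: 54330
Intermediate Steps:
E(A) = (-5 + A)*(-3 + A) (E(A) = (A - 3)*(A - 5) = (-3 + A)*(-5 + A) = (-5 + A)*(-3 + A))
3622*E(0) = 3622*(15 + 0² - 8*0) = 3622*(15 + 0 + 0) = 3622*15 = 54330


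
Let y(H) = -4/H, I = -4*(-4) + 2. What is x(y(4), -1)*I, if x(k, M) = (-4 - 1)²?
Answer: 450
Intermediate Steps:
I = 18 (I = 16 + 2 = 18)
x(k, M) = 25 (x(k, M) = (-5)² = 25)
x(y(4), -1)*I = 25*18 = 450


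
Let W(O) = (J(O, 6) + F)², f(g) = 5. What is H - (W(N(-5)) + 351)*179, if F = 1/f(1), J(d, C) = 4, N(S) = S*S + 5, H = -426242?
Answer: -12305714/25 ≈ -4.9223e+5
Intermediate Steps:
N(S) = 5 + S² (N(S) = S² + 5 = 5 + S²)
F = ⅕ (F = 1/5 = ⅕ ≈ 0.20000)
W(O) = 441/25 (W(O) = (4 + ⅕)² = (21/5)² = 441/25)
H - (W(N(-5)) + 351)*179 = -426242 - (441/25 + 351)*179 = -426242 - 9216*179/25 = -426242 - 1*1649664/25 = -426242 - 1649664/25 = -12305714/25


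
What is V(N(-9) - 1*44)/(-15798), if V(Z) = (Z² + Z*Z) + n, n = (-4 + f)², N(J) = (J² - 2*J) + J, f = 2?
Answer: -706/2633 ≈ -0.26814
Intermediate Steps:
N(J) = J² - J
n = 4 (n = (-4 + 2)² = (-2)² = 4)
V(Z) = 4 + 2*Z² (V(Z) = (Z² + Z*Z) + 4 = (Z² + Z²) + 4 = 2*Z² + 4 = 4 + 2*Z²)
V(N(-9) - 1*44)/(-15798) = (4 + 2*(-9*(-1 - 9) - 1*44)²)/(-15798) = (4 + 2*(-9*(-10) - 44)²)*(-1/15798) = (4 + 2*(90 - 44)²)*(-1/15798) = (4 + 2*46²)*(-1/15798) = (4 + 2*2116)*(-1/15798) = (4 + 4232)*(-1/15798) = 4236*(-1/15798) = -706/2633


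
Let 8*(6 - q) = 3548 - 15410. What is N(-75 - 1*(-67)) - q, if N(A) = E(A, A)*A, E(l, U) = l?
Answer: -5699/4 ≈ -1424.8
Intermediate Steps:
q = 5955/4 (q = 6 - (3548 - 15410)/8 = 6 - ⅛*(-11862) = 6 + 5931/4 = 5955/4 ≈ 1488.8)
N(A) = A² (N(A) = A*A = A²)
N(-75 - 1*(-67)) - q = (-75 - 1*(-67))² - 1*5955/4 = (-75 + 67)² - 5955/4 = (-8)² - 5955/4 = 64 - 5955/4 = -5699/4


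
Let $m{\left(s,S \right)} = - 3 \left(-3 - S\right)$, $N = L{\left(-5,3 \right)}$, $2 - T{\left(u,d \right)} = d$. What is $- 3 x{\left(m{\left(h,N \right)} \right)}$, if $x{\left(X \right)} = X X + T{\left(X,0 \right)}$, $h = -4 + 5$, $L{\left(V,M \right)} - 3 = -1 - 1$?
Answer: $-438$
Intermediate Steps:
$T{\left(u,d \right)} = 2 - d$
$L{\left(V,M \right)} = 1$ ($L{\left(V,M \right)} = 3 - 2 = 1$)
$N = 1$
$h = 1$
$m{\left(s,S \right)} = 9 + 3 S$
$x{\left(X \right)} = 2 + X^{2}$ ($x{\left(X \right)} = X X + \left(2 - 0\right) = X^{2} + \left(2 + 0\right) = X^{2} + 2 = 2 + X^{2}$)
$- 3 x{\left(m{\left(h,N \right)} \right)} = - 3 \left(2 + \left(9 + 3 \cdot 1\right)^{2}\right) = - 3 \left(2 + \left(9 + 3\right)^{2}\right) = - 3 \left(2 + 12^{2}\right) = - 3 \left(2 + 144\right) = \left(-3\right) 146 = -438$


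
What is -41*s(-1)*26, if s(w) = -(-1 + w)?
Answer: -2132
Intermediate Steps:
s(w) = 1 - w
-41*s(-1)*26 = -41*(1 - 1*(-1))*26 = -41*(1 + 1)*26 = -41*2*26 = -82*26 = -2132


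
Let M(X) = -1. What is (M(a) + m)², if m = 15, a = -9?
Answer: 196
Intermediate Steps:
(M(a) + m)² = (-1 + 15)² = 14² = 196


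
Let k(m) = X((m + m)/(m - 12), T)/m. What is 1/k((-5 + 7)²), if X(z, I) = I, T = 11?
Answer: 4/11 ≈ 0.36364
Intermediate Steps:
k(m) = 11/m
1/k((-5 + 7)²) = 1/(11/((-5 + 7)²)) = 1/(11/(2²)) = 1/(11/4) = 4/11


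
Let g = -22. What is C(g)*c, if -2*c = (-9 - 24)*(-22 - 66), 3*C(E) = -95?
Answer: 45980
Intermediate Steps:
C(E) = -95/3 (C(E) = (1/3)*(-95) = -95/3)
c = -1452 (c = -(-9 - 24)*(-22 - 66)/2 = -(-33)*(-88)/2 = -1/2*2904 = -1452)
C(g)*c = -95/3*(-1452) = 45980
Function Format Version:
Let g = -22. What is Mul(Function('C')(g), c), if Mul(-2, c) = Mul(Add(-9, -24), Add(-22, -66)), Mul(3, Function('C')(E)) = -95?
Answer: 45980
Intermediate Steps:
Function('C')(E) = Rational(-95, 3) (Function('C')(E) = Mul(Rational(1, 3), -95) = Rational(-95, 3))
c = -1452 (c = Mul(Rational(-1, 2), Mul(Add(-9, -24), Add(-22, -66))) = Mul(Rational(-1, 2), Mul(-33, -88)) = Mul(Rational(-1, 2), 2904) = -1452)
Mul(Function('C')(g), c) = Mul(Rational(-95, 3), -1452) = 45980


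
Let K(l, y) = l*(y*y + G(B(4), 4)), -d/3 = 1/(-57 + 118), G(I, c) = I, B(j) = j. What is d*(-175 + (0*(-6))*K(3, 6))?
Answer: 525/61 ≈ 8.6066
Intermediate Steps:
d = -3/61 (d = -3/(-57 + 118) = -3/61 ≈ -0.049180)
K(l, y) = l*(4 + y**2) (K(l, y) = l*(y*y + 4) = l*(y**2 + 4) = l*(4 + y**2))
d*(-175 + (0*(-6))*K(3, 6)) = -3*(-175 + (0*(-6))*(3*(4 + 6**2)))/61 = -3*(-175 + 0*(3*(4 + 36)))/61 = -3*(-175 + 0*(3*40))/61 = -3*(-175 + 0*120)/61 = -3*(-175 + 0)/61 = -3/61*(-175) = 525/61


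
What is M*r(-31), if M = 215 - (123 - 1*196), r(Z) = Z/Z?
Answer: 288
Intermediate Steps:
r(Z) = 1
M = 288 (M = 215 - (123 - 196) = 215 - 1*(-73) = 215 + 73 = 288)
M*r(-31) = 288*1 = 288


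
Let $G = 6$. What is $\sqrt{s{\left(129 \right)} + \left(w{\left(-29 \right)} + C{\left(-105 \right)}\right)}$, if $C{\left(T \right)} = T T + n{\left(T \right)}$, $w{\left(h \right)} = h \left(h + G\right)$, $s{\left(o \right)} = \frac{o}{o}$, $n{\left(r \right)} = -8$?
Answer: $\sqrt{11685} \approx 108.1$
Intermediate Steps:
$s{\left(o \right)} = 1$
$w{\left(h \right)} = h \left(6 + h\right)$ ($w{\left(h \right)} = h \left(h + 6\right) = h \left(6 + h\right)$)
$C{\left(T \right)} = -8 + T^{2}$ ($C{\left(T \right)} = T T - 8 = T^{2} - 8 = -8 + T^{2}$)
$\sqrt{s{\left(129 \right)} + \left(w{\left(-29 \right)} + C{\left(-105 \right)}\right)} = \sqrt{1 - \left(8 - 11025 + 29 \left(6 - 29\right)\right)} = \sqrt{1 + \left(\left(-29\right) \left(-23\right) + \left(-8 + 11025\right)\right)} = \sqrt{1 + \left(667 + 11017\right)} = \sqrt{1 + 11684} = \sqrt{11685}$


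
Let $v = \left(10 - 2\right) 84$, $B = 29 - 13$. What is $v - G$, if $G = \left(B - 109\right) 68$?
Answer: $6996$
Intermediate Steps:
$B = 16$
$v = 672$ ($v = 8 \cdot 84 = 672$)
$G = -6324$ ($G = \left(16 - 109\right) 68 = \left(-93\right) 68 = -6324$)
$v - G = 672 - -6324 = 672 + 6324 = 6996$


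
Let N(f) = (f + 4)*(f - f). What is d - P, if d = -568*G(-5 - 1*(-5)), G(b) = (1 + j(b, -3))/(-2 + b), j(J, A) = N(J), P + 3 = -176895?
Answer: 177182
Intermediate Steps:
P = -176898 (P = -3 - 176895 = -176898)
N(f) = 0 (N(f) = (4 + f)*0 = 0)
j(J, A) = 0
G(b) = 1/(-2 + b) (G(b) = (1 + 0)/(-2 + b) = 1/(-2 + b))
d = 284 (d = -568/(-2 + (-5 - 1*(-5))) = -568/(-2 + (-5 + 5)) = -568/(-2 + 0) = -568/(-2) = -568*(-½) = 284)
d - P = 284 - 1*(-176898) = 284 + 176898 = 177182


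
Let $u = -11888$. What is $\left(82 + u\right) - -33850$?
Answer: $22044$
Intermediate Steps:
$\left(82 + u\right) - -33850 = \left(82 - 11888\right) - -33850 = -11806 + 33850 = 22044$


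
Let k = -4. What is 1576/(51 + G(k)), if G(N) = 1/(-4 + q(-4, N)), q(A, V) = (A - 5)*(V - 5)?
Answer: 15169/491 ≈ 30.894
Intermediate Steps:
q(A, V) = (-5 + A)*(-5 + V)
G(N) = 1/(41 - 9*N) (G(N) = 1/(-4 + (25 - 5*(-4) - 5*N - 4*N)) = 1/(-4 + (25 + 20 - 5*N - 4*N)) = 1/(-4 + (45 - 9*N)) = 1/(41 - 9*N))
1576/(51 + G(k)) = 1576/(51 - 1/(-41 + 9*(-4))) = 1576/(51 - 1/(-41 - 36)) = 1576/(51 - 1/(-77)) = 1576/(51 - 1*(-1/77)) = 1576/(51 + 1/77) = 1576/(3928/77) = (77/3928)*1576 = 15169/491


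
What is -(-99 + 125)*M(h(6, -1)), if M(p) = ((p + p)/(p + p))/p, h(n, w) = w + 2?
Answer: -26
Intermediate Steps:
h(n, w) = 2 + w
M(p) = 1/p (M(p) = ((2*p)/((2*p)))/p = ((2*p)*(1/(2*p)))/p = 1/p)
-(-99 + 125)*M(h(6, -1)) = -(-99 + 125)/(2 - 1) = -26/1 = -26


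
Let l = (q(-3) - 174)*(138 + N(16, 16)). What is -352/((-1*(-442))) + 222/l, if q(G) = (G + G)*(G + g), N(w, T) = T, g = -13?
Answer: -27733/34034 ≈ -0.81486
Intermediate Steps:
q(G) = 2*G*(-13 + G) (q(G) = (G + G)*(G - 13) = (2*G)*(-13 + G) = 2*G*(-13 + G))
l = -12012 (l = (2*(-3)*(-13 - 3) - 174)*(138 + 16) = (2*(-3)*(-16) - 174)*154 = (96 - 174)*154 = -78*154 = -12012)
-352/((-1*(-442))) + 222/l = -352/((-1*(-442))) + 222/(-12012) = -352/442 + 222*(-1/12012) = -352*1/442 - 37/2002 = -176/221 - 37/2002 = -27733/34034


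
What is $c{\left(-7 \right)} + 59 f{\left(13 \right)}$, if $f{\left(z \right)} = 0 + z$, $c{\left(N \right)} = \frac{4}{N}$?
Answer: $\frac{5365}{7} \approx 766.43$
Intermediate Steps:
$f{\left(z \right)} = z$
$c{\left(-7 \right)} + 59 f{\left(13 \right)} = \frac{4}{-7} + 59 \cdot 13 = 4 \left(- \frac{1}{7}\right) + 767 = - \frac{4}{7} + 767 = \frac{5365}{7}$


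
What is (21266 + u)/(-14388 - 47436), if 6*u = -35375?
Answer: -92221/370944 ≈ -0.24861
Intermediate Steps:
u = -35375/6 (u = (⅙)*(-35375) = -35375/6 ≈ -5895.8)
(21266 + u)/(-14388 - 47436) = (21266 - 35375/6)/(-14388 - 47436) = (92221/6)/(-61824) = (92221/6)*(-1/61824) = -92221/370944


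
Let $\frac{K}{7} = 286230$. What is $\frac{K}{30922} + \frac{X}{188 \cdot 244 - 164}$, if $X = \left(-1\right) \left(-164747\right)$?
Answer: $\frac{48337656307}{706691388} \approx 68.4$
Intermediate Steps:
$K = 2003610$ ($K = 7 \cdot 286230 = 2003610$)
$X = 164747$
$\frac{K}{30922} + \frac{X}{188 \cdot 244 - 164} = \frac{2003610}{30922} + \frac{164747}{188 \cdot 244 - 164} = 2003610 \cdot \frac{1}{30922} + \frac{164747}{45872 - 164} = \frac{1001805}{15461} + \frac{164747}{45708} = \frac{48337656307}{706691388}$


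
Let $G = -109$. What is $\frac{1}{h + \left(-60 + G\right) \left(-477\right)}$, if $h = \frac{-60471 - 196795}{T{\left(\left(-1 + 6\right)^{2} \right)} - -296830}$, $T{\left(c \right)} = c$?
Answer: $\frac{296855}{23930114849} \approx 1.2405 \cdot 10^{-5}$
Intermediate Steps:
$h = - \frac{257266}{296855}$ ($h = \frac{-60471 - 196795}{\left(-1 + 6\right)^{2} - -296830} = - \frac{257266}{5^{2} + 296830} = - \frac{257266}{25 + 296830} = - \frac{257266}{296855} \approx -0.86664$)
$\frac{1}{h + \left(-60 + G\right) \left(-477\right)} = \frac{1}{- \frac{257266}{296855} + \left(-60 - 109\right) \left(-477\right)} = \frac{1}{- \frac{257266}{296855} - -80613} = \frac{1}{- \frac{257266}{296855} + 80613} = \frac{1}{\frac{23930114849}{296855}} = \frac{296855}{23930114849}$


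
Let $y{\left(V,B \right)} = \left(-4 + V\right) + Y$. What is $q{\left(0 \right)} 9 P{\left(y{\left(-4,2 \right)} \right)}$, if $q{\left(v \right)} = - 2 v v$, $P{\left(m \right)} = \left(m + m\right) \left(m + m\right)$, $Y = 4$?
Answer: $0$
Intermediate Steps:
$y{\left(V,B \right)} = V$ ($y{\left(V,B \right)} = \left(-4 + V\right) + 4 = V$)
$P{\left(m \right)} = 4 m^{2}$ ($P{\left(m \right)} = 2 m 2 m = 4 m^{2}$)
$q{\left(v \right)} = - 2 v^{2}$
$q{\left(0 \right)} 9 P{\left(y{\left(-4,2 \right)} \right)} = - 2 \cdot 0^{2} \cdot 9 \cdot 4 \left(-4\right)^{2} = \left(-2\right) 0 \cdot 9 \cdot 4 \cdot 16 = 0 \cdot 9 \cdot 64 = 0 \cdot 64 = 0$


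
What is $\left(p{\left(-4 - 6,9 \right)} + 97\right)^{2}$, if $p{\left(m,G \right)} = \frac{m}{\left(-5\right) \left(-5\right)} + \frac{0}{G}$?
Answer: $\frac{233289}{25} \approx 9331.6$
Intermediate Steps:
$p{\left(m,G \right)} = \frac{m}{25}$ ($p{\left(m,G \right)} = \frac{m}{25} + 0 = \frac{m}{25}$)
$\left(p{\left(-4 - 6,9 \right)} + 97\right)^{2} = \left(\frac{-4 - 6}{25} + 97\right)^{2} = \left(\frac{1}{25} \left(-10\right) + 97\right)^{2} = \left(- \frac{2}{5} + 97\right)^{2} = \left(\frac{483}{5}\right)^{2} = \frac{233289}{25}$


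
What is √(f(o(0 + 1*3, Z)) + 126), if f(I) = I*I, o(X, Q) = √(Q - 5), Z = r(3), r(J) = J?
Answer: 2*√31 ≈ 11.136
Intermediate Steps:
Z = 3
o(X, Q) = √(-5 + Q)
f(I) = I²
√(f(o(0 + 1*3, Z)) + 126) = √((√(-5 + 3))² + 126) = √((√(-2))² + 126) = √((I*√2)² + 126) = √(-2 + 126) = √124 = 2*√31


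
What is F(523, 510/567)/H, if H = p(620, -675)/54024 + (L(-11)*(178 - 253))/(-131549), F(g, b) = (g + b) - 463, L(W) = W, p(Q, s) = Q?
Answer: 123938340236/10592757 ≈ 11700.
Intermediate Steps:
F(g, b) = -463 + b + g (F(g, b) = (b + g) - 463 = -463 + b + g)
H = 840695/161518254 (H = 620/54024 - 11*(178 - 253)/(-131549) = 620*(1/54024) - 11*(-75)*(-1/131549) = 155/13506 + 825*(-1/131549) = 155/13506 - 75/11959 = 840695/161518254 ≈ 0.0052050)
F(523, 510/567)/H = (-463 + 510/567 + 523)/(840695/161518254) = (-463 + 510*(1/567) + 523)*(161518254/840695) = (-463 + 170/189 + 523)*(161518254/840695) = (11510/189)*(161518254/840695) = 123938340236/10592757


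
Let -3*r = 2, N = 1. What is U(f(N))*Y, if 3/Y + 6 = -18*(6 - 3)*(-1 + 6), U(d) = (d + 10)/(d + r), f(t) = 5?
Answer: -45/1196 ≈ -0.037625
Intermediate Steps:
r = -2/3 (r = -1/3*2 = -2/3 ≈ -0.66667)
U(d) = (10 + d)/(-2/3 + d) (U(d) = (d + 10)/(d - 2/3) = (10 + d)/(-2/3 + d))
Y = -1/92 (Y = 3/(-6 - 18*(6 - 3)*(-1 + 6)) = 3/(-6 - 54*5) = 3/(-6 - 18*15) = 3/(-6 - 270) = 3/(-276) = 3*(-1/276) = -1/92 ≈ -0.010870)
U(f(N))*Y = (3*(10 + 5)/(-2 + 3*5))*(-1/92) = (3*15/(-2 + 15))*(-1/92) = (3*15/13)*(-1/92) = (3*(1/13)*15)*(-1/92) = (45/13)*(-1/92) = -45/1196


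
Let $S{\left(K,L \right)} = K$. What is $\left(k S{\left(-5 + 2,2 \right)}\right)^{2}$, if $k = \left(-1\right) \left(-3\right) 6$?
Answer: $2916$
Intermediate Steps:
$k = 18$ ($k = 3 \cdot 6 = 18$)
$\left(k S{\left(-5 + 2,2 \right)}\right)^{2} = \left(18 \left(-5 + 2\right)\right)^{2} = \left(18 \left(-3\right)\right)^{2} = \left(-54\right)^{2} = 2916$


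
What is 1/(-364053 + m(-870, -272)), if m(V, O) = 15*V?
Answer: -1/377103 ≈ -2.6518e-6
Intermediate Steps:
1/(-364053 + m(-870, -272)) = 1/(-364053 + 15*(-870)) = 1/(-364053 - 13050) = 1/(-377103) = -1/377103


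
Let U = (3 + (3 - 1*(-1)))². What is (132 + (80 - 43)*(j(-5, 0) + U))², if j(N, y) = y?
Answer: 3783025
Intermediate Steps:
U = 49 (U = (3 + (3 + 1))² = (3 + 4)² = 7² = 49)
(132 + (80 - 43)*(j(-5, 0) + U))² = (132 + (80 - 43)*(0 + 49))² = (132 + 37*49)² = (132 + 1813)² = 1945² = 3783025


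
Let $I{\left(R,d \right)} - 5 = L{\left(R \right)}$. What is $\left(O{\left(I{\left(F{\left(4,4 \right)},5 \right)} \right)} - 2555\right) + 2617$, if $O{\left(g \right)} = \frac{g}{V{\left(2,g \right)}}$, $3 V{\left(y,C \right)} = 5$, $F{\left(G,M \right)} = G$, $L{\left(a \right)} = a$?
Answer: $\frac{337}{5} \approx 67.4$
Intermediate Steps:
$V{\left(y,C \right)} = \frac{5}{3}$ ($V{\left(y,C \right)} = \frac{1}{3} \cdot 5 = \frac{5}{3}$)
$I{\left(R,d \right)} = 5 + R$
$O{\left(g \right)} = \frac{3 g}{5}$ ($O{\left(g \right)} = \frac{g}{\frac{5}{3}} = g \frac{3}{5} = \frac{3 g}{5}$)
$\left(O{\left(I{\left(F{\left(4,4 \right)},5 \right)} \right)} - 2555\right) + 2617 = \left(\frac{3 \left(5 + 4\right)}{5} - 2555\right) + 2617 = \left(\frac{3}{5} \cdot 9 - 2555\right) + 2617 = \left(\frac{27}{5} - 2555\right) + 2617 = - \frac{12748}{5} + 2617 = \frac{337}{5}$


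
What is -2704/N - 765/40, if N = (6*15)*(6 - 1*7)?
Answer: 3931/360 ≈ 10.919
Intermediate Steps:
N = -90 (N = 90*(6 - 7) = 90*(-1) = -90)
-2704/N - 765/40 = -2704/(-90) - 765/40 = -2704*(-1/90) - 765*1/40 = 1352/45 - 153/8 = 3931/360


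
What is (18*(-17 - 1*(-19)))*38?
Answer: 1368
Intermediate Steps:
(18*(-17 - 1*(-19)))*38 = (18*(-17 + 19))*38 = (18*2)*38 = 36*38 = 1368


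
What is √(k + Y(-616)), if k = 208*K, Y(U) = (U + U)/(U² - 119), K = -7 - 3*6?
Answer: 4*I*√954416552426/54191 ≈ 72.111*I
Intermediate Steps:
K = -25 (K = -7 - 18 = -25)
Y(U) = 2*U/(-119 + U²) (Y(U) = (2*U)/(-119 + U²) = 2*U/(-119 + U²))
k = -5200 (k = 208*(-25) = -5200)
√(k + Y(-616)) = √(-5200 + 2*(-616)/(-119 + (-616)²)) = √(-5200 + 2*(-616)/(-119 + 379456)) = √(-5200 + 2*(-616)/379337) = √(-5200 + 2*(-616)*(1/379337)) = √(-5200 - 176/54191) = √(-281793376/54191) = 4*I*√954416552426/54191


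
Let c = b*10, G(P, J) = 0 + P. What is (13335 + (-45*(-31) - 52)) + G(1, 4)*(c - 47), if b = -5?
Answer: 14581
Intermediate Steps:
G(P, J) = P
c = -50 (c = -5*10 = -50)
(13335 + (-45*(-31) - 52)) + G(1, 4)*(c - 47) = (13335 + (-45*(-31) - 52)) + 1*(-50 - 47) = (13335 + (1395 - 52)) + 1*(-97) = (13335 + 1343) - 97 = 14678 - 97 = 14581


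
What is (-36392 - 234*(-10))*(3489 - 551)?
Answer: -100044776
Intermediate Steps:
(-36392 - 234*(-10))*(3489 - 551) = (-36392 + 2340)*2938 = -34052*2938 = -100044776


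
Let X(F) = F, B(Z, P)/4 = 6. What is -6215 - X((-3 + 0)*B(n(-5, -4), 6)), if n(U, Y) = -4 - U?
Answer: -6143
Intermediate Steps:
B(Z, P) = 24 (B(Z, P) = 4*6 = 24)
-6215 - X((-3 + 0)*B(n(-5, -4), 6)) = -6215 - (-3 + 0)*24 = -6215 - (-3)*24 = -6215 - 1*(-72) = -6215 + 72 = -6143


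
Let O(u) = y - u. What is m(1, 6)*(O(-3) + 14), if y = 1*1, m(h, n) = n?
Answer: 108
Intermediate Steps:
y = 1
O(u) = 1 - u
m(1, 6)*(O(-3) + 14) = 6*((1 - 1*(-3)) + 14) = 6*((1 + 3) + 14) = 6*(4 + 14) = 6*18 = 108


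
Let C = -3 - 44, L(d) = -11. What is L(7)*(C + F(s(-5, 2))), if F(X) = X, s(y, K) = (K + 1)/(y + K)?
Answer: 528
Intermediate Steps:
s(y, K) = (1 + K)/(K + y)
C = -47
L(7)*(C + F(s(-5, 2))) = -11*(-47 + (1 + 2)/(2 - 5)) = -11*(-47 + 3/(-3)) = -11*(-47 - 1/3*3) = -11*(-47 - 1) = -11*(-48) = 528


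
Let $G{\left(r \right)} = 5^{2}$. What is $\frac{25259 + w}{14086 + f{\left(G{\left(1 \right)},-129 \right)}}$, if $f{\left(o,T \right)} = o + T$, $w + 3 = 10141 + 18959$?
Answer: $\frac{27178}{6991} \approx 3.8876$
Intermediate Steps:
$G{\left(r \right)} = 25$
$w = 29097$ ($w = -3 + \left(10141 + 18959\right) = -3 + 29100 = 29097$)
$f{\left(o,T \right)} = T + o$
$\frac{25259 + w}{14086 + f{\left(G{\left(1 \right)},-129 \right)}} = \frac{25259 + 29097}{14086 + \left(-129 + 25\right)} = \frac{54356}{14086 - 104} = \frac{54356}{13982} = 54356 \cdot \frac{1}{13982} = \frac{27178}{6991}$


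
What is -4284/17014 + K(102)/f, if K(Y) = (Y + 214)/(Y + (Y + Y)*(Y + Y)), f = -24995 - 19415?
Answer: -992119583543/3940222026165 ≈ -0.25179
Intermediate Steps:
f = -44410
K(Y) = (214 + Y)/(Y + 4*Y²) (K(Y) = (214 + Y)/(Y + (2*Y)*(2*Y)) = (214 + Y)/(Y + 4*Y²))
-4284/17014 + K(102)/f = -4284/17014 + ((214 + 102)/(102*(1 + 4*102)))/(-44410) = -4284*1/17014 + ((1/102)*316/(1 + 408))*(-1/44410) = -2142/8507 + ((1/102)*316/409)*(-1/44410) = -2142/8507 + ((1/102)*(1/409)*316)*(-1/44410) = -2142/8507 + (158/20859)*(-1/44410) = -2142/8507 - 79/463174095 = -992119583543/3940222026165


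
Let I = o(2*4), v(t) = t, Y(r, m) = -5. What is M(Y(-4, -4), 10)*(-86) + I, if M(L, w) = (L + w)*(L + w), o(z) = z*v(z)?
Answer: -2086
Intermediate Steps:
o(z) = z² (o(z) = z*z = z²)
M(L, w) = (L + w)²
I = 64 (I = (2*4)² = 8² = 64)
M(Y(-4, -4), 10)*(-86) + I = (-5 + 10)²*(-86) + 64 = 5²*(-86) + 64 = 25*(-86) + 64 = -2150 + 64 = -2086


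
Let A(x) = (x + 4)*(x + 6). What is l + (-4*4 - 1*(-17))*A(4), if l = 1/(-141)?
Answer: 11279/141 ≈ 79.993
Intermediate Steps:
l = -1/141 ≈ -0.0070922
A(x) = (4 + x)*(6 + x)
l + (-4*4 - 1*(-17))*A(4) = -1/141 + (-4*4 - 1*(-17))*(24 + 4² + 10*4) = -1/141 + (-16 + 17)*(24 + 16 + 40) = -1/141 + 1*80 = -1/141 + 80 = 11279/141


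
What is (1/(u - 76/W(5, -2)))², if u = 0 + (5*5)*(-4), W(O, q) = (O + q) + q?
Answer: 1/30976 ≈ 3.2283e-5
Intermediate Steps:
W(O, q) = O + 2*q
u = -100 (u = 0 + 25*(-4) = 0 - 100 = -100)
(1/(u - 76/W(5, -2)))² = (1/(-100 - 76/(5 + 2*(-2))))² = (1/(-100 - 76/(5 - 4)))² = (1/(-100 - 76/1))² = (1/(-100 - 76*1))² = (1/(-100 - 76))² = (1/(-176))² = (-1/176)² = 1/30976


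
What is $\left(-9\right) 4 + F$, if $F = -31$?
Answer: $-67$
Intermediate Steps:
$\left(-9\right) 4 + F = \left(-9\right) 4 - 31 = -36 - 31 = -67$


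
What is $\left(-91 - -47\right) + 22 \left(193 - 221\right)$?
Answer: $-660$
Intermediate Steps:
$\left(-91 - -47\right) + 22 \left(193 - 221\right) = \left(-91 + 47\right) + 22 \left(193 - 221\right) = -44 + 22 \left(-28\right) = -44 - 616 = -660$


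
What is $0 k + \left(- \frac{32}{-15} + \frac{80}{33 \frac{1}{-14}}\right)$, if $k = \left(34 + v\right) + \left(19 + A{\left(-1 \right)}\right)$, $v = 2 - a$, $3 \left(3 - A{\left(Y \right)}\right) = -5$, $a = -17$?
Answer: $- \frac{5248}{165} \approx -31.806$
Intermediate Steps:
$A{\left(Y \right)} = \frac{14}{3}$ ($A{\left(Y \right)} = 3 - - \frac{5}{3} = 3 + \frac{5}{3} = \frac{14}{3}$)
$v = 19$ ($v = 2 - -17 = 2 + 17 = 19$)
$k = \frac{230}{3}$ ($k = \left(34 + 19\right) + \left(19 + \frac{14}{3}\right) = 53 + \frac{71}{3} = \frac{230}{3} \approx 76.667$)
$0 k + \left(- \frac{32}{-15} + \frac{80}{33 \frac{1}{-14}}\right) = 0 \cdot \frac{230}{3} + \left(- \frac{32}{-15} + \frac{80}{33 \frac{1}{-14}}\right) = 0 + \left(\left(-32\right) \left(- \frac{1}{15}\right) + \frac{80}{33 \left(- \frac{1}{14}\right)}\right) = 0 + \left(\frac{32}{15} + \frac{80}{- \frac{33}{14}}\right) = 0 + \left(\frac{32}{15} + 80 \left(- \frac{14}{33}\right)\right) = 0 + \left(\frac{32}{15} - \frac{1120}{33}\right) = 0 - \frac{5248}{165} = - \frac{5248}{165}$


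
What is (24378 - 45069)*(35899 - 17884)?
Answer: -372748365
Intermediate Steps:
(24378 - 45069)*(35899 - 17884) = -20691*18015 = -372748365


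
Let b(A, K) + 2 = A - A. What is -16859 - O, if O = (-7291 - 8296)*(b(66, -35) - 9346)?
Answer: -145724135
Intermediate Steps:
b(A, K) = -2 (b(A, K) = -2 + (A - A) = -2 + 0 = -2)
O = 145707276 (O = (-7291 - 8296)*(-2 - 9346) = -15587*(-9348) = 145707276)
-16859 - O = -16859 - 1*145707276 = -16859 - 145707276 = -145724135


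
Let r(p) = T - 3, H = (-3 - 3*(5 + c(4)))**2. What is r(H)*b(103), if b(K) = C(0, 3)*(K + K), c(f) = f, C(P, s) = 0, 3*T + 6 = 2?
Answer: 0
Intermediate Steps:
T = -4/3 (T = -2 + (1/3)*2 = -2 + 2/3 = -4/3 ≈ -1.3333)
b(K) = 0 (b(K) = 0*(K + K) = 0*(2*K) = 0)
H = 900 (H = (-3 - 3*(5 + 4))**2 = (-3 - 3*9)**2 = (-3 - 27)**2 = (-30)**2 = 900)
r(p) = -13/3 (r(p) = -4/3 - 3 = -13/3)
r(H)*b(103) = -13/3*0 = 0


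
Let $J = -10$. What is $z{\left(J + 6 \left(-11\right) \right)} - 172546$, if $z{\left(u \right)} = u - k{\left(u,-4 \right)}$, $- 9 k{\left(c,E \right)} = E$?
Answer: $- \frac{1553602}{9} \approx -1.7262 \cdot 10^{5}$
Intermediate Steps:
$k{\left(c,E \right)} = - \frac{E}{9}$
$z{\left(u \right)} = - \frac{4}{9} + u$ ($z{\left(u \right)} = u - \left(- \frac{1}{9}\right) \left(-4\right) = u - \frac{4}{9} = - \frac{4}{9} + u$)
$z{\left(J + 6 \left(-11\right) \right)} - 172546 = \left(- \frac{4}{9} + \left(-10 + 6 \left(-11\right)\right)\right) - 172546 = \left(- \frac{4}{9} - 76\right) - 172546 = - \frac{688}{9} - 172546 = - \frac{1553602}{9}$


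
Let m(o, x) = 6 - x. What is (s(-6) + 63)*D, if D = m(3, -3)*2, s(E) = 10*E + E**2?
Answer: 702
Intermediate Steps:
s(E) = E**2 + 10*E
D = 18 (D = (6 - 1*(-3))*2 = (6 + 3)*2 = 9*2 = 18)
(s(-6) + 63)*D = (-6*(10 - 6) + 63)*18 = (-6*4 + 63)*18 = (-24 + 63)*18 = 39*18 = 702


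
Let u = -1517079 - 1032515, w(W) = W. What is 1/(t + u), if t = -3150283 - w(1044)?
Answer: -1/5700921 ≈ -1.7541e-7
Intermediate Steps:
u = -2549594
t = -3151327 (t = -3150283 - 1*1044 = -3150283 - 1044 = -3151327)
1/(t + u) = 1/(-3151327 - 2549594) = 1/(-5700921) = -1/5700921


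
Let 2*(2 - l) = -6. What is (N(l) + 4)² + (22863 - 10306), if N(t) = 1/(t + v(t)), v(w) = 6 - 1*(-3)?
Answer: 2464421/196 ≈ 12574.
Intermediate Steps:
v(w) = 9 (v(w) = 6 + 3 = 9)
l = 5 (l = 2 - ½*(-6) = 2 + 3 = 5)
N(t) = 1/(9 + t) (N(t) = 1/(t + 9) = 1/(9 + t))
(N(l) + 4)² + (22863 - 10306) = (1/(9 + 5) + 4)² + (22863 - 10306) = (1/14 + 4)² + 12557 = (57/14)² + 12557 = 3249/196 + 12557 = 2464421/196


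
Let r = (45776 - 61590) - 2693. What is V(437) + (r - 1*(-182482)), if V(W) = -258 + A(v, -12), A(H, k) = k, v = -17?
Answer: 163705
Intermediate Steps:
r = -18507 (r = -15814 - 2693 = -18507)
V(W) = -270 (V(W) = -258 - 12 = -270)
V(437) + (r - 1*(-182482)) = -270 + (-18507 - 1*(-182482)) = -270 + (-18507 + 182482) = -270 + 163975 = 163705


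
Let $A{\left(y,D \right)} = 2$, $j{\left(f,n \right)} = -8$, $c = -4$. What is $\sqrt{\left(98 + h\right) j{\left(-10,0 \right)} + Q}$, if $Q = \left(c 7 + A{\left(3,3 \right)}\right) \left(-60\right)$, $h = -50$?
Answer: $14 \sqrt{6} \approx 34.293$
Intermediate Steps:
$Q = 1560$ ($Q = \left(\left(-4\right) 7 + 2\right) \left(-60\right) = \left(-28 + 2\right) \left(-60\right) = \left(-26\right) \left(-60\right) = 1560$)
$\sqrt{\left(98 + h\right) j{\left(-10,0 \right)} + Q} = \sqrt{\left(98 - 50\right) \left(-8\right) + 1560} = \sqrt{48 \left(-8\right) + 1560} = \sqrt{-384 + 1560} = \sqrt{1176} = 14 \sqrt{6}$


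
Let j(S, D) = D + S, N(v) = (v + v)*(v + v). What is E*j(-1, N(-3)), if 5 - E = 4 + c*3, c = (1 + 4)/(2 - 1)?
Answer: -490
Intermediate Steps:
c = 5 (c = 5/1 = 5*1 = 5)
N(v) = 4*v**2 (N(v) = (2*v)*(2*v) = 4*v**2)
E = -14 (E = 5 - (4 + 5*3) = 5 - (4 + 15) = 5 - 1*19 = 5 - 19 = -14)
E*j(-1, N(-3)) = -14*(4*(-3)**2 - 1) = -14*(4*9 - 1) = -14*(36 - 1) = -14*35 = -490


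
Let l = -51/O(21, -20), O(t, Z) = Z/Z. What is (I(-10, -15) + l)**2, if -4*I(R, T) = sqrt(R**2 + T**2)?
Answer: 41941/16 + 255*sqrt(13)/2 ≈ 3081.0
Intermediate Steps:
O(t, Z) = 1
l = -51 (l = -51/1 = -51*1 = -51)
I(R, T) = -sqrt(R**2 + T**2)/4
(I(-10, -15) + l)**2 = (-sqrt((-10)**2 + (-15)**2)/4 - 51)**2 = (-sqrt(100 + 225)/4 - 51)**2 = (-5*sqrt(13)/4 - 51)**2 = (-51 - 5*sqrt(13)/4)**2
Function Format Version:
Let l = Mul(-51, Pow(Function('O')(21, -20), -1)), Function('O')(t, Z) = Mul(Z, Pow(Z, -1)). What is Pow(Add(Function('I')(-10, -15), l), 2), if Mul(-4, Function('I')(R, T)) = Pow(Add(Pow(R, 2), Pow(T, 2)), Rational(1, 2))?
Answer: Add(Rational(41941, 16), Mul(Rational(255, 2), Pow(13, Rational(1, 2)))) ≈ 3081.0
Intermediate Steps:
Function('O')(t, Z) = 1
l = -51 (l = Mul(-51, Pow(1, -1)) = Mul(-51, 1) = -51)
Function('I')(R, T) = Mul(Rational(-1, 4), Pow(Add(Pow(R, 2), Pow(T, 2)), Rational(1, 2)))
Pow(Add(Function('I')(-10, -15), l), 2) = Pow(Add(Mul(Rational(-1, 4), Pow(Add(Pow(-10, 2), Pow(-15, 2)), Rational(1, 2))), -51), 2) = Pow(Add(Mul(Rational(-1, 4), Pow(Add(100, 225), Rational(1, 2))), -51), 2) = Pow(Add(Mul(Rational(-1, 4), Pow(325, Rational(1, 2))), -51), 2) = Pow(Add(Mul(Rational(-1, 4), Mul(5, Pow(13, Rational(1, 2)))), -51), 2) = Pow(Add(Mul(Rational(-5, 4), Pow(13, Rational(1, 2))), -51), 2) = Pow(Add(-51, Mul(Rational(-5, 4), Pow(13, Rational(1, 2)))), 2)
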